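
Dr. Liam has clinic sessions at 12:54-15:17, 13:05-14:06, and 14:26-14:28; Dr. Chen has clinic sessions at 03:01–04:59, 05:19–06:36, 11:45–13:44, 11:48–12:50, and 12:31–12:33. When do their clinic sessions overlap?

First set merges to 12:54–15:17.
Second set merges to 03:01–04:59, 05:19–06:36, 11:45–13:44.
12:54–15:17 meets the second set on 12:54–13:44.

12:54–13:44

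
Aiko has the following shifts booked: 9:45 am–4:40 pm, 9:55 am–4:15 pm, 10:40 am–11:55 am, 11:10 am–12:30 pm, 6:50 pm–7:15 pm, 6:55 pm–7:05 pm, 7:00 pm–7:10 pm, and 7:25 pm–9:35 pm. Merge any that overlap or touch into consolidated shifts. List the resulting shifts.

9:55 am–4:15 pm overlaps/touches 9:45 am–4:40 pm → extend to 9:45 am–4:40 pm.
10:40 am–11:55 am overlaps/touches 9:45 am–4:40 pm → extend to 9:45 am–4:40 pm.
11:10 am–12:30 pm overlaps/touches 9:45 am–4:40 pm → extend to 9:45 am–4:40 pm.
6:50 pm–7:15 pm is disjoint → start new block.
6:55 pm–7:05 pm overlaps/touches 6:50 pm–7:15 pm → extend to 6:50 pm–7:15 pm.
7:00 pm–7:10 pm overlaps/touches 6:50 pm–7:15 pm → extend to 6:50 pm–7:15 pm.
7:25 pm–9:35 pm is disjoint → start new block.

9:45 am–4:40 pm, 6:50 pm–7:15 pm, 7:25 pm–9:35 pm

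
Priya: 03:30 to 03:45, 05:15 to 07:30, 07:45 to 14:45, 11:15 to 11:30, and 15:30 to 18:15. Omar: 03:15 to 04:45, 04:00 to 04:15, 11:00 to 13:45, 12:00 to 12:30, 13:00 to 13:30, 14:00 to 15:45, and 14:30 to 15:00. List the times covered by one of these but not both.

03:15–03:30, 03:45–04:45, 05:15–07:30, 07:45–11:00, 13:45–14:00, 14:45–15:30, 15:45–18:15

Merge the first list: 03:30–03:45, 05:15–07:30, 07:45–14:45, 15:30–18:15.
Merge the second list: 03:15–04:45, 11:00–13:45, 14:00–15:45.
A \ B = 05:15–07:30, 07:45–11:00, 13:45–14:00, 15:45–18:15.
B \ A = 03:15–03:30, 03:45–04:45, 14:45–15:30.
Union of the two gives the symmetric difference.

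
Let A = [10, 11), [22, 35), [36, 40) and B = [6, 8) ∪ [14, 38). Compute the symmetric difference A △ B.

[6, 8) ∪ [10, 11) ∪ [14, 22) ∪ [35, 36) ∪ [38, 40)

A \ B = [10, 11), [38, 40).
B \ A = [6, 8), [14, 22), [35, 36).
Union of the two gives the symmetric difference.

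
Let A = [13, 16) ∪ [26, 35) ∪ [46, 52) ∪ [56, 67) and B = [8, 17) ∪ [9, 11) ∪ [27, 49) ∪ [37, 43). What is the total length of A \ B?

15

Second set merges to [8, 17), [27, 49).
A \ B = [26, 27), [49, 52), [56, 67).
Total: 1 + 3 + 11 = 15.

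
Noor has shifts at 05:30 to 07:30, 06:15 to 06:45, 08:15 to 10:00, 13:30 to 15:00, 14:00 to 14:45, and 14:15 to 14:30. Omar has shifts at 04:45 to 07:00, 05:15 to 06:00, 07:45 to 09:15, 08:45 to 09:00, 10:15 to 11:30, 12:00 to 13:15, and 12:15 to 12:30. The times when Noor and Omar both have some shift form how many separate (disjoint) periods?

2

A, merged: 05:30–07:30, 08:15–10:00, 13:30–15:00.
B, merged: 04:45–07:00, 07:45–09:15, 10:15–11:30, 12:00–13:15.
A ∩ B = 05:30–07:00, 08:15–09:15.
That is 2 disjoint pieces.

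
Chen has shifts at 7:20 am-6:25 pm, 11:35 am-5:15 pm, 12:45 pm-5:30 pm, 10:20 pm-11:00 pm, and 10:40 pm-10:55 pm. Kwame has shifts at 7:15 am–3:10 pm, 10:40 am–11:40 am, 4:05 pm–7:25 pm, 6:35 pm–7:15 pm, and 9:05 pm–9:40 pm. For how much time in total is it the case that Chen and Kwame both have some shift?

10 h 10 min

First set merges to 7:20 am-6:25 pm, 10:20 pm-11:00 pm.
Second set merges to 7:15 am-3:10 pm, 4:05 pm-7:25 pm, 9:05 pm-9:40 pm.
A ∩ B = 7:20 am-3:10 pm, 4:05 pm-6:25 pm.
Total: 7 h 50 min + 2 h 20 min = 10 h 10 min.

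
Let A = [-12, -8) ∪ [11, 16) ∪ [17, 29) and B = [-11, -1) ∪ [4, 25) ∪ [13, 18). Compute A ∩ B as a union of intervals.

[-11, -8) ∪ [11, 16) ∪ [17, 25)

B, merged: [-11, -1), [4, 25).
[-12, -8) meets the second set on [-11, -8).
[11, 16) meets the second set on [11, 16).
[17, 29) meets the second set on [17, 25).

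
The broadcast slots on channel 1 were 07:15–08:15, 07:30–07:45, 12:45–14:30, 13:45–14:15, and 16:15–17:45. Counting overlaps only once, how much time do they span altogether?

Merged: 07:15-08:15, 12:45-14:30, 16:15-17:45.
Lengths: 1 h + 1 h 45 min + 1 h 30 min = 4 h 15 min.

4 h 15 min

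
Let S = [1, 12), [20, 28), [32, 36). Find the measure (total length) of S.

Merged: [1, 12), [20, 28), [32, 36).
Lengths: 11 + 8 + 4 = 23.

23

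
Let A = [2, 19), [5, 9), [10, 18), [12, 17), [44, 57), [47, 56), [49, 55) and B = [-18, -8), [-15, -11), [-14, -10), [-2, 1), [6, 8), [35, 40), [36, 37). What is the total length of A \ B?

28

A, merged: [2, 19), [44, 57).
B, merged: [-18, -8), [-2, 1), [6, 8), [35, 40).
A \ B = [2, 6), [8, 19), [44, 57).
Total: 4 + 11 + 13 = 28.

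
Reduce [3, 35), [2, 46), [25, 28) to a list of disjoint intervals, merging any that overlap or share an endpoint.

Sort by start: [2, 46), [3, 35), [25, 28).
[3, 35) overlaps/touches [2, 46) → extend to [2, 46).
[25, 28) overlaps/touches [2, 46) → extend to [2, 46).

[2, 46)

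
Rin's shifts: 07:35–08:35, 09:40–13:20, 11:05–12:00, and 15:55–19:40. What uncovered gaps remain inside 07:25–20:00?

After merging, the occupied span is 07:35–08:35, 09:40–13:20, 15:55–19:40.
Gaps within 07:25–20:00: 07:25–07:35, 08:35–09:40, 13:20–15:55, 19:40–20:00.

07:25–07:35, 08:35–09:40, 13:20–15:55, 19:40–20:00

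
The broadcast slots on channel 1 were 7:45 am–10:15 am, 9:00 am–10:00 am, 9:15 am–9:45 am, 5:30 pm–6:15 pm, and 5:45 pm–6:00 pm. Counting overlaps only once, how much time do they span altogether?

3 h 15 min

Merged: 7:45 am–10:15 am, 5:30 pm–6:15 pm.
Lengths: 2 h 30 min + 45 min = 3 h 15 min.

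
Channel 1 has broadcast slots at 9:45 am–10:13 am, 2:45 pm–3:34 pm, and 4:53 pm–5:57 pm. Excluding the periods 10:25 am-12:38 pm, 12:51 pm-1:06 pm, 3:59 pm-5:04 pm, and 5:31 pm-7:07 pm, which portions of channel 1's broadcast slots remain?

9:45 am–10:13 am: no B overlap → unchanged.
2:45 pm–3:34 pm: no B overlap → unchanged.
4:53 pm–5:57 pm minus B → 5:04 pm–5:31 pm.

9:45 am–10:13 am, 2:45 pm–3:34 pm, 5:04 pm–5:31 pm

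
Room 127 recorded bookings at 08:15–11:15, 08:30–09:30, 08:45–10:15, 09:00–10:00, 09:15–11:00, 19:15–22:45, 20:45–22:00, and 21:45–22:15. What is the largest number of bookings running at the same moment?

Sweep endpoints in order; track running count of active intervals.
Peak of 5 reached at 09:15.

5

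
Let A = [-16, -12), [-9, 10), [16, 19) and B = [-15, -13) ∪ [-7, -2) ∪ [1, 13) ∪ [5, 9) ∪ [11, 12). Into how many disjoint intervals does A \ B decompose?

5

Merge the second list: [-15, -13), [-7, -2), [1, 13).
A \ B = [-16, -15), [-13, -12), [-9, -7), [-2, 1), [16, 19).
That is 5 disjoint pieces.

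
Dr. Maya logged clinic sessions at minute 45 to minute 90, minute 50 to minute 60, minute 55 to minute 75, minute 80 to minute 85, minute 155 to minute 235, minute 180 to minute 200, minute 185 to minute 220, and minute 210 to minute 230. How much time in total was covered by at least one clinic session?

125 minutes

Merged: minute 45 to minute 90, minute 155 to minute 235.
Lengths: 45 minutes + 80 minutes = 125 minutes.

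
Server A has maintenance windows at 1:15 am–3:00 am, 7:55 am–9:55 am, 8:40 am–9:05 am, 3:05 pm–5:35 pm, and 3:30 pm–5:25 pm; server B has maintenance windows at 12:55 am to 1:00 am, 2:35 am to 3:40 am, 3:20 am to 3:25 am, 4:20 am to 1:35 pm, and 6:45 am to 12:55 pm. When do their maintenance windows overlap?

2:35 am-3:00 am, 7:55 am-9:55 am

Merge the first list: 1:15 am-3:00 am, 7:55 am-9:55 am, 3:05 pm-5:35 pm.
Merge the second list: 12:55 am-1:00 am, 2:35 am-3:40 am, 4:20 am-1:35 pm.
1:15 am-3:00 am ∩ B → 2:35 am-3:00 am.
7:55 am-9:55 am ∩ B → 7:55 am-9:55 am.
3:05 pm-5:35 pm meets no B interval.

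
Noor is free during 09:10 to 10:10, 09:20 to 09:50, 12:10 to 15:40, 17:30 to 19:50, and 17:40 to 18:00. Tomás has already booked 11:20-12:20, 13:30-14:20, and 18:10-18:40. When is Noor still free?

A, merged: 09:10–10:10, 12:10–15:40, 17:30–19:50.
09:10–10:10: nothing removed.
12:10–15:40 \ B = 12:20–13:30, 14:20–15:40.
17:30–19:50 \ B = 17:30–18:10, 18:40–19:50.

09:10–10:10, 12:20–13:30, 14:20–15:40, 17:30–18:10, 18:40–19:50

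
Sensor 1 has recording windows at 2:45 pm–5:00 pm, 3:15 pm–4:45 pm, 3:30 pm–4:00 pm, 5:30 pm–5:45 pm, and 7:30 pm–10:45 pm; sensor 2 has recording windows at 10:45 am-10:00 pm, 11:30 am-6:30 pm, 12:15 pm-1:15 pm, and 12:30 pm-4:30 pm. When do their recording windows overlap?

Merge the first list: 2:45 pm–5:00 pm, 5:30 pm–5:45 pm, 7:30 pm–10:45 pm.
Merge the second list: 10:45 am–10:00 pm.
2:45 pm–5:00 pm meets the second set on 2:45 pm–5:00 pm.
5:30 pm–5:45 pm meets the second set on 5:30 pm–5:45 pm.
7:30 pm–10:45 pm meets the second set on 7:30 pm–10:00 pm.

2:45 pm–5:00 pm, 5:30 pm–5:45 pm, 7:30 pm–10:00 pm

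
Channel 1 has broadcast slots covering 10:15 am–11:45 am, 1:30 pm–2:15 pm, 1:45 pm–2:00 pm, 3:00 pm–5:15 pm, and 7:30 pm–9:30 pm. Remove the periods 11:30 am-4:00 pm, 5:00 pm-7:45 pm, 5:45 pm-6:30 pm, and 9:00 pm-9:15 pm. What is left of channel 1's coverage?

10:15 am–11:30 am, 4:00 pm–5:00 pm, 7:45 pm–9:00 pm, 9:15 pm–9:30 pm

First set merges to 10:15 am–11:45 am, 1:30 pm–2:15 pm, 3:00 pm–5:15 pm, 7:30 pm–9:30 pm.
Second set merges to 11:30 am–4:00 pm, 5:00 pm–7:45 pm, 9:00 pm–9:15 pm.
10:15 am–11:45 am minus B → 10:15 am–11:30 am.
1:30 pm–2:15 pm: fully covered by B → removed.
3:00 pm–5:15 pm minus B → 4:00 pm–5:00 pm.
7:30 pm–9:30 pm minus B → 7:45 pm–9:00 pm, 9:15 pm–9:30 pm.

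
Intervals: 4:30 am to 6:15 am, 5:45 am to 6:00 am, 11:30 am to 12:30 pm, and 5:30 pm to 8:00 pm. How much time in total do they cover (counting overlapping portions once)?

Merged: 4:30 am–6:15 am, 11:30 am–12:30 pm, 5:30 pm–8:00 pm.
Lengths: 1 h 45 min + 1 h + 2 h 30 min = 5 h 15 min.

5 h 15 min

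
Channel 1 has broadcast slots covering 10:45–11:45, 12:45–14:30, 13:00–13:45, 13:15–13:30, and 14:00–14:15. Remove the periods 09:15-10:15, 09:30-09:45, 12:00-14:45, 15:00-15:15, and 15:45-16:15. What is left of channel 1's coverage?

10:45–11:45

First set merges to 10:45–11:45, 12:45–14:30.
Second set merges to 09:15–10:15, 12:00–14:45, 15:00–15:15, 15:45–16:15.
10:45–11:45: nothing removed.
12:45–14:30: entirely removed.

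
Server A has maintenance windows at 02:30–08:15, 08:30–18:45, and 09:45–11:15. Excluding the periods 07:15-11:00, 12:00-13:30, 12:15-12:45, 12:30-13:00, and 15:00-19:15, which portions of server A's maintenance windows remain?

Merge the first list: 02:30–08:15, 08:30–18:45.
Merge the second list: 07:15–11:00, 12:00–13:30, 15:00–19:15.
02:30–08:15 with B removed leaves 02:30–07:15.
08:30–18:45 with B removed leaves 11:00–12:00, 13:30–15:00.

02:30–07:15, 11:00–12:00, 13:30–15:00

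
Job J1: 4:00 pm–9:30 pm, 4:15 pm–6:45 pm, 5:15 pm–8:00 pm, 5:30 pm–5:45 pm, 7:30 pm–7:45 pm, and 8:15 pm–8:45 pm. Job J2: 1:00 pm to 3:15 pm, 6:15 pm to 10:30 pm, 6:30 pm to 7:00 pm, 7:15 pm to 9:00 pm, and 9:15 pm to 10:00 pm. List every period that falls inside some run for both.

A, merged: 4:00 pm–9:30 pm.
B, merged: 1:00 pm–3:15 pm, 6:15 pm–10:30 pm.
4:00 pm–9:30 pm ∩ B → 6:15 pm–9:30 pm.

6:15 pm–9:30 pm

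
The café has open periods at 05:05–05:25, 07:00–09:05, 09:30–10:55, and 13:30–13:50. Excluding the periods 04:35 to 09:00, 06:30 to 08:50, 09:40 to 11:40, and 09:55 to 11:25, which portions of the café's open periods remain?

09:00–09:05, 09:30–09:40, 13:30–13:50

Merge the second list: 04:35–09:00, 09:40–11:40.
05:05–05:25: fully covered by B → removed.
07:00–09:05 minus B → 09:00–09:05.
09:30–10:55 minus B → 09:30–09:40.
13:30–13:50: no B overlap → unchanged.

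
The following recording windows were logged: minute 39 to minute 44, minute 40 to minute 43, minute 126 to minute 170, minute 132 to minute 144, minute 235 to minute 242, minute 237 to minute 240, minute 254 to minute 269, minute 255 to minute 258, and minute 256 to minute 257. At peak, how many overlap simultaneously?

3

Sweep endpoints in order; track running count of active intervals.
Peak of 3 reached at minute 256.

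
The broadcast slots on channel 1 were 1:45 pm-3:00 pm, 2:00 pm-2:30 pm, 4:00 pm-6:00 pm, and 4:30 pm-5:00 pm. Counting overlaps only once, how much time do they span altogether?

3 h 15 min

Merged: 1:45 pm-3:00 pm, 4:00 pm-6:00 pm.
Lengths: 1 h 15 min + 2 h = 3 h 15 min.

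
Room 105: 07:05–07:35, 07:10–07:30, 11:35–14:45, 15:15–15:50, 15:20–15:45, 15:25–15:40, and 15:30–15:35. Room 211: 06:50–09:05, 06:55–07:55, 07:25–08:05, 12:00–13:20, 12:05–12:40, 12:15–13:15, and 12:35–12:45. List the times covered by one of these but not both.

06:50-07:05, 07:35-09:05, 11:35-12:00, 13:20-14:45, 15:15-15:50

A, merged: 07:05-07:35, 11:35-14:45, 15:15-15:50.
B, merged: 06:50-09:05, 12:00-13:20.
A but not B: 11:35-12:00, 13:20-14:45, 15:15-15:50.
B but not A: 06:50-07:05, 07:35-09:05.
Combining gives A △ B.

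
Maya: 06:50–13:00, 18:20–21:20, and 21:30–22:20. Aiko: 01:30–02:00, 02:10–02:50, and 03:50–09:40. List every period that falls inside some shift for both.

06:50–09:40

06:50–13:00 meets the second set on 06:50–09:40.
18:20–21:20: no overlap with the second set.
21:30–22:20: no overlap with the second set.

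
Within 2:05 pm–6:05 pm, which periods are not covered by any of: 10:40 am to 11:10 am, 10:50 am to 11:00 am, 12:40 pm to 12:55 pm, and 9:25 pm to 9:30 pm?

Covered (merged): 10:40 am–11:10 am, 12:40 pm–12:55 pm, 9:25 pm–9:30 pm.
Gaps within 2:05 pm–6:05 pm: 2:05 pm–6:05 pm.

2:05 pm–6:05 pm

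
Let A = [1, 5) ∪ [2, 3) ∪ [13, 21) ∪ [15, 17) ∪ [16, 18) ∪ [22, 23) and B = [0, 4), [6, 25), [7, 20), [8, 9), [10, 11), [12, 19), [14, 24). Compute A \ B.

[4, 5)

Merge the first list: [1, 5), [13, 21), [22, 23).
Merge the second list: [0, 4), [6, 25).
[1, 5) \ B = [4, 5).
[13, 21): entirely removed.
[22, 23): entirely removed.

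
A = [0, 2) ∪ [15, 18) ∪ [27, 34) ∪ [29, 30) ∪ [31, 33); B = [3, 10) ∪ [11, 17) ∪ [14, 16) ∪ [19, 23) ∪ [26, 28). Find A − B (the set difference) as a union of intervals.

[0, 2) ∪ [17, 18) ∪ [28, 34)

Merge the first list: [0, 2), [15, 18), [27, 34).
Merge the second list: [3, 10), [11, 17), [19, 23), [26, 28).
[0, 2) is untouched.
[15, 18) with B removed leaves [17, 18).
[27, 34) with B removed leaves [28, 34).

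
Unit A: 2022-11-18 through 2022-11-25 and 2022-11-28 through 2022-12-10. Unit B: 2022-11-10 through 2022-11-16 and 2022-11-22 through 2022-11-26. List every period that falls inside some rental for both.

2022-11-22 through 2022-11-25

2022-11-18 through 2022-11-25 meets the second set on 2022-11-22 through 2022-11-25.
2022-11-28 through 2022-12-10: no overlap with the second set.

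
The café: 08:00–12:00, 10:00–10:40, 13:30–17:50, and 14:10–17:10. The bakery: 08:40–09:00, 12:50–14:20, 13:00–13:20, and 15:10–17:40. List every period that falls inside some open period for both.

08:40–09:00, 13:30–14:20, 15:10–17:40

First set merges to 08:00–12:00, 13:30–17:50.
Second set merges to 08:40–09:00, 12:50–14:20, 15:10–17:40.
08:00–12:00 ∩ B → 08:40–09:00.
13:30–17:50 ∩ B → 13:30–14:20, 15:10–17:40.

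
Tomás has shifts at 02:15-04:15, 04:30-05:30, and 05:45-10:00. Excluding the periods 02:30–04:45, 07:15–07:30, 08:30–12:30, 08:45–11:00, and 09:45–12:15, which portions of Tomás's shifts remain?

02:15–02:30, 04:45–05:30, 05:45–07:15, 07:30–08:30

B, merged: 02:30–04:45, 07:15–07:30, 08:30–12:30.
02:15–04:15 with B removed leaves 02:15–02:30.
04:30–05:30 with B removed leaves 04:45–05:30.
05:45–10:00 with B removed leaves 05:45–07:15, 07:30–08:30.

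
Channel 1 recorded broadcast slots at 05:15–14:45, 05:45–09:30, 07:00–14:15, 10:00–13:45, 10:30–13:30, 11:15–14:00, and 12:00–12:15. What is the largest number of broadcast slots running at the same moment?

Walk the sorted start/end points keeping a running depth.
The depth first hits 6 at 12:00.

6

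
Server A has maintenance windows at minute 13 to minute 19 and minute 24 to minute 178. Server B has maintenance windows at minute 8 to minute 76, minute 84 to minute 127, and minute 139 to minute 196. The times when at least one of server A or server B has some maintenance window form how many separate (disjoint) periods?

A ∪ B = minute 8 to minute 196.
That is 1 disjoint piece.

1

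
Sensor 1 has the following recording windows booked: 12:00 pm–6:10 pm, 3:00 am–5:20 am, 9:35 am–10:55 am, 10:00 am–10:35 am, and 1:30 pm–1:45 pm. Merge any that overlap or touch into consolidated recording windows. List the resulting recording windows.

Sort by start: 3:00 am-5:20 am, 9:35 am-10:55 am, 10:00 am-10:35 am, 12:00 pm-6:10 pm, 1:30 pm-1:45 pm.
9:35 am-10:55 am is disjoint → start new block.
10:00 am-10:35 am overlaps/touches 9:35 am-10:55 am → extend to 9:35 am-10:55 am.
12:00 pm-6:10 pm is disjoint → start new block.
1:30 pm-1:45 pm overlaps/touches 12:00 pm-6:10 pm → extend to 12:00 pm-6:10 pm.

3:00 am-5:20 am, 9:35 am-10:55 am, 12:00 pm-6:10 pm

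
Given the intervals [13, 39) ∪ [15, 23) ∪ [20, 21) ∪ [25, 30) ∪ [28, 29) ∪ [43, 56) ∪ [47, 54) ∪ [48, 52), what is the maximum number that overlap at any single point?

3

Walk the sorted start/end points keeping a running depth.
The depth first hits 3 at 20.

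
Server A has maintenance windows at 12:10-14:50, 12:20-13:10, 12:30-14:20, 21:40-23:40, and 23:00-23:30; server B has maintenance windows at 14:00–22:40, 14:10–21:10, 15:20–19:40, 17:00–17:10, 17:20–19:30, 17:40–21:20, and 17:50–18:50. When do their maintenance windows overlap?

14:00–14:50, 21:40–22:40

Merge the first list: 12:10–14:50, 21:40–23:40.
Merge the second list: 14:00–22:40.
12:10–14:50 ∩ B → 14:00–14:50.
21:40–23:40 ∩ B → 21:40–22:40.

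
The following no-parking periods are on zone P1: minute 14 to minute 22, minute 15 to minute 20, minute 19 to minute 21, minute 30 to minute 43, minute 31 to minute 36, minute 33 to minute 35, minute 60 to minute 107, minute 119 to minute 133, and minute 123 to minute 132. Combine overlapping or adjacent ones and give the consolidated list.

minute 15 to minute 20 overlaps/touches minute 14 to minute 22 → extend to minute 14 to minute 22.
minute 19 to minute 21 overlaps/touches minute 14 to minute 22 → extend to minute 14 to minute 22.
minute 30 to minute 43 is disjoint → start new block.
minute 31 to minute 36 overlaps/touches minute 30 to minute 43 → extend to minute 30 to minute 43.
minute 33 to minute 35 overlaps/touches minute 30 to minute 43 → extend to minute 30 to minute 43.
minute 60 to minute 107 is disjoint → start new block.
minute 119 to minute 133 is disjoint → start new block.
minute 123 to minute 132 overlaps/touches minute 119 to minute 133 → extend to minute 119 to minute 133.

minute 14 to minute 22, minute 30 to minute 43, minute 60 to minute 107, minute 119 to minute 133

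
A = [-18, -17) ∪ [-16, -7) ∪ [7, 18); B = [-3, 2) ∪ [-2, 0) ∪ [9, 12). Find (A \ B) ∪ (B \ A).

[-18, -17) ∪ [-16, -7) ∪ [-3, 2) ∪ [7, 9) ∪ [12, 18)

Merge the second list: [-3, 2), [9, 12).
A but not B: [-18, -17), [-16, -7), [7, 9), [12, 18).
B but not A: [-3, 2).
Combining gives A △ B.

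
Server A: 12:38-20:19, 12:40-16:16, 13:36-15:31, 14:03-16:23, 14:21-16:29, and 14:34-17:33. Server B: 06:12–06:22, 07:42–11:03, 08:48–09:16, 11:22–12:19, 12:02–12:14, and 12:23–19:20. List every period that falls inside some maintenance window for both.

First set merges to 12:38–20:19.
Second set merges to 06:12–06:22, 07:42–11:03, 11:22–12:19, 12:23–19:20.
12:38–20:19 meets the second set on 12:38–19:20.

12:38–19:20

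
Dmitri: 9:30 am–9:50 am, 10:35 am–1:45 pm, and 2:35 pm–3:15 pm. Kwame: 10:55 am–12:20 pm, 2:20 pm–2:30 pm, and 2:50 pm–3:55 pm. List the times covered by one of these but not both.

9:30 am–9:50 am, 10:35 am–10:55 am, 12:20 pm–1:45 pm, 2:20 pm–2:30 pm, 2:35 pm–2:50 pm, 3:15 pm–3:55 pm

A \ B = 9:30 am–9:50 am, 10:35 am–10:55 am, 12:20 pm–1:45 pm, 2:35 pm–2:50 pm.
B \ A = 2:20 pm–2:30 pm, 3:15 pm–3:55 pm.
Union of the two gives the symmetric difference.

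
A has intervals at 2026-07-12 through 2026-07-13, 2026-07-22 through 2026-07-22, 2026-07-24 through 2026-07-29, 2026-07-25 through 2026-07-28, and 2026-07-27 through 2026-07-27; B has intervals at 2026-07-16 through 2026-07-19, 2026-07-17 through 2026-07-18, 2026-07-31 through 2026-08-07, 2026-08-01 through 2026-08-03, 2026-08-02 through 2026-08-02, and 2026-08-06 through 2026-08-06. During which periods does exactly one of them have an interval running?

2026-07-12 through 2026-07-13, 2026-07-16 through 2026-07-19, 2026-07-22 through 2026-07-22, 2026-07-24 through 2026-07-29, 2026-07-31 through 2026-08-07

Merge the first list: 2026-07-12 through 2026-07-13, 2026-07-22 through 2026-07-22, 2026-07-24 through 2026-07-29.
Merge the second list: 2026-07-16 through 2026-07-19, 2026-07-31 through 2026-08-07.
A but not B: 2026-07-12 through 2026-07-13, 2026-07-22 through 2026-07-22, 2026-07-24 through 2026-07-29.
B but not A: 2026-07-16 through 2026-07-19, 2026-07-31 through 2026-08-07.
Combining gives A △ B.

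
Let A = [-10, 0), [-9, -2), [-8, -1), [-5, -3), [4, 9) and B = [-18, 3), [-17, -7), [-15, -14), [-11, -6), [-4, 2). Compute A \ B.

A, merged: [-10, 0), [4, 9).
B, merged: [-18, 3).
[-10, 0) lies entirely inside B → drops out.
[4, 9) is untouched.

[4, 9)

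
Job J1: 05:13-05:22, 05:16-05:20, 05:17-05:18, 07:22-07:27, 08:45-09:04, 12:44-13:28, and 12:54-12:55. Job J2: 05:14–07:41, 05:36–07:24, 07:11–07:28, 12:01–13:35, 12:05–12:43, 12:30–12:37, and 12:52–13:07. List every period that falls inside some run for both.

05:14-05:22, 07:22-07:27, 12:44-13:28

A, merged: 05:13-05:22, 07:22-07:27, 08:45-09:04, 12:44-13:28.
B, merged: 05:14-07:41, 12:01-13:35.
05:13-05:22 meets the second set on 05:14-05:22.
07:22-07:27 meets the second set on 07:22-07:27.
08:45-09:04: no overlap with the second set.
12:44-13:28 meets the second set on 12:44-13:28.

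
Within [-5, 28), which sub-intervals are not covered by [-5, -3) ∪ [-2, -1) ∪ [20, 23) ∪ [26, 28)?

Covered (merged): [-5, -3), [-2, -1), [20, 23), [26, 28).
Gaps within [-5, 28): [-3, -2), [-1, 20), [23, 26).

[-3, -2) ∪ [-1, 20) ∪ [23, 26)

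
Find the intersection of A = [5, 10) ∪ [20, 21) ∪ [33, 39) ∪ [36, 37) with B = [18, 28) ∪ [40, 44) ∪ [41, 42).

Merge the first list: [5, 10), [20, 21), [33, 39).
Merge the second list: [18, 28), [40, 44).
[5, 10) falls entirely outside B.
[20, 21) overlaps B on [20, 21).
[33, 39) falls entirely outside B.

[20, 21)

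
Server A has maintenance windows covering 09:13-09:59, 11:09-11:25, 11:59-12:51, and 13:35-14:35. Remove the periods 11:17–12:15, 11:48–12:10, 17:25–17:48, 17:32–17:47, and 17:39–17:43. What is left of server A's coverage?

Merge the second list: 11:17–12:15, 17:25–17:48.
09:13–09:59: no B overlap → unchanged.
11:09–11:25 minus B → 11:09–11:17.
11:59–12:51 minus B → 12:15–12:51.
13:35–14:35: no B overlap → unchanged.

09:13–09:59, 11:09–11:17, 12:15–12:51, 13:35–14:35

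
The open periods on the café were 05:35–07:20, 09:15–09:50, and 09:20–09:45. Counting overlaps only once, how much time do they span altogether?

2 h 20 min

Merged: 05:35–07:20, 09:15–09:50.
Lengths: 1 h 45 min + 35 min = 2 h 20 min.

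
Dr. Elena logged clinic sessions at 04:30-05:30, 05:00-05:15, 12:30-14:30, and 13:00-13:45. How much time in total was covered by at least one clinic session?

3 h

Merged: 04:30–05:30, 12:30–14:30.
Lengths: 1 h + 2 h = 3 h.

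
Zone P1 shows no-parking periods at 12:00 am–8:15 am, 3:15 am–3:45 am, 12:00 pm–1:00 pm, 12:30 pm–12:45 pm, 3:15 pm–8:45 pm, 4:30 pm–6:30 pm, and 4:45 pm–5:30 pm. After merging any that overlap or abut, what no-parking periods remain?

3:15 am–3:45 am overlaps/touches 12:00 am–8:15 am → extend to 12:00 am–8:15 am.
12:00 pm–1:00 pm is disjoint → start new block.
12:30 pm–12:45 pm overlaps/touches 12:00 pm–1:00 pm → extend to 12:00 pm–1:00 pm.
3:15 pm–8:45 pm is disjoint → start new block.
4:30 pm–6:30 pm overlaps/touches 3:15 pm–8:45 pm → extend to 3:15 pm–8:45 pm.
4:45 pm–5:30 pm overlaps/touches 3:15 pm–8:45 pm → extend to 3:15 pm–8:45 pm.

12:00 am–8:15 am, 12:00 pm–1:00 pm, 3:15 pm–8:45 pm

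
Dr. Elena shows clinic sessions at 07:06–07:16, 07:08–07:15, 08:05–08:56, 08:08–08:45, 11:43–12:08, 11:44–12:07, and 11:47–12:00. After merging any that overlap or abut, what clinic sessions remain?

07:08–07:15 overlaps/touches 07:06–07:16 → extend to 07:06–07:16.
08:05–08:56 is disjoint → start new block.
08:08–08:45 overlaps/touches 08:05–08:56 → extend to 08:05–08:56.
11:43–12:08 is disjoint → start new block.
11:44–12:07 overlaps/touches 11:43–12:08 → extend to 11:43–12:08.
11:47–12:00 overlaps/touches 11:43–12:08 → extend to 11:43–12:08.

07:06–07:16, 08:05–08:56, 11:43–12:08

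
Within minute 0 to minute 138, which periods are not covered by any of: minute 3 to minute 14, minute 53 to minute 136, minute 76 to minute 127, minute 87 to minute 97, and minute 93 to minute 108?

minute 0 to minute 3, minute 14 to minute 53, minute 136 to minute 138

After merging, the occupied span is minute 3 to minute 14, minute 53 to minute 136.
Uncovered inside minute 0 to minute 138: minute 0 to minute 3, minute 14 to minute 53, minute 136 to minute 138.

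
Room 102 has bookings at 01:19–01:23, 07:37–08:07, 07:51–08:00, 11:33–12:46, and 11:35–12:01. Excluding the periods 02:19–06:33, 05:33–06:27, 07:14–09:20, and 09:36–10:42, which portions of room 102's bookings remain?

01:19-01:23, 11:33-12:46

A, merged: 01:19-01:23, 07:37-08:07, 11:33-12:46.
B, merged: 02:19-06:33, 07:14-09:20, 09:36-10:42.
01:19-01:23 is untouched.
07:37-08:07 lies entirely inside B → drops out.
11:33-12:46 is untouched.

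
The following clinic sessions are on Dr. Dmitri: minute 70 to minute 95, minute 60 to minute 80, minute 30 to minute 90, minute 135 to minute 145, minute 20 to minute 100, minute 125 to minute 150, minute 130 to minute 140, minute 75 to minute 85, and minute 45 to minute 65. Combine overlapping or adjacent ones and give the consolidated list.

Sort by start: minute 20 to minute 100, minute 30 to minute 90, minute 45 to minute 65, minute 60 to minute 80, minute 70 to minute 95, minute 75 to minute 85, minute 125 to minute 150, minute 130 to minute 140, minute 135 to minute 145.
minute 30 to minute 90 overlaps/touches minute 20 to minute 100 → extend to minute 20 to minute 100.
minute 45 to minute 65 overlaps/touches minute 20 to minute 100 → extend to minute 20 to minute 100.
minute 60 to minute 80 overlaps/touches minute 20 to minute 100 → extend to minute 20 to minute 100.
minute 70 to minute 95 overlaps/touches minute 20 to minute 100 → extend to minute 20 to minute 100.
minute 75 to minute 85 overlaps/touches minute 20 to minute 100 → extend to minute 20 to minute 100.
minute 125 to minute 150 is disjoint → start new block.
minute 130 to minute 140 overlaps/touches minute 125 to minute 150 → extend to minute 125 to minute 150.
minute 135 to minute 145 overlaps/touches minute 125 to minute 150 → extend to minute 125 to minute 150.

minute 20 to minute 100, minute 125 to minute 150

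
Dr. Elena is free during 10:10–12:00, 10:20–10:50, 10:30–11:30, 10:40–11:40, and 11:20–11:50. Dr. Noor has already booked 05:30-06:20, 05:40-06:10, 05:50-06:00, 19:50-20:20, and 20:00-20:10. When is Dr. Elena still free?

A, merged: 10:10–12:00.
B, merged: 05:30–06:20, 19:50–20:20.
10:10–12:00: no B overlap → unchanged.

10:10–12:00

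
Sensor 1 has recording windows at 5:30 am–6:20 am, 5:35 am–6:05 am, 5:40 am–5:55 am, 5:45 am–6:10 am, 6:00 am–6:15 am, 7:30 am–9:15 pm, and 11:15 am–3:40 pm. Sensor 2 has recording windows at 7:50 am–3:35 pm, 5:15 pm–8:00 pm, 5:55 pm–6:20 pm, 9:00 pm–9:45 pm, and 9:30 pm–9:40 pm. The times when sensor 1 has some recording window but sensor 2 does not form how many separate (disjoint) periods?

4

A, merged: 5:30 am–6:20 am, 7:30 am–9:15 pm.
B, merged: 7:50 am–3:35 pm, 5:15 pm–8:00 pm, 9:00 pm–9:45 pm.
A \ B = 5:30 am–6:20 am, 7:30 am–7:50 am, 3:35 pm–5:15 pm, 8:00 pm–9:00 pm.
That is 4 disjoint pieces.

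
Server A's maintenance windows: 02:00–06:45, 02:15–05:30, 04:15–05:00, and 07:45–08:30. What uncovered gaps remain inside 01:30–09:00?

01:30–02:00, 06:45–07:45, 08:30–09:00

Covered (merged): 02:00–06:45, 07:45–08:30.
Complement within 01:30–09:00: 01:30–02:00, 06:45–07:45, 08:30–09:00.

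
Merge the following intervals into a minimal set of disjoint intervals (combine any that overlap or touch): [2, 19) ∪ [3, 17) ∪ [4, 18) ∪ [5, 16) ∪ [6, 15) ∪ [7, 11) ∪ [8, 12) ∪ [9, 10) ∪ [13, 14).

[3, 17) overlaps/touches [2, 19) → extend to [2, 19).
[4, 18) overlaps/touches [2, 19) → extend to [2, 19).
[5, 16) overlaps/touches [2, 19) → extend to [2, 19).
[6, 15) overlaps/touches [2, 19) → extend to [2, 19).
[7, 11) overlaps/touches [2, 19) → extend to [2, 19).
[8, 12) overlaps/touches [2, 19) → extend to [2, 19).
[9, 10) overlaps/touches [2, 19) → extend to [2, 19).
[13, 14) overlaps/touches [2, 19) → extend to [2, 19).

[2, 19)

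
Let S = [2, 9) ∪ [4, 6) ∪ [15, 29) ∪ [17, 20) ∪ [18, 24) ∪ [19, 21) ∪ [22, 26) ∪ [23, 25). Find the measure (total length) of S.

Merged: [2, 9), [15, 29).
Lengths: 7 + 14 = 21.

21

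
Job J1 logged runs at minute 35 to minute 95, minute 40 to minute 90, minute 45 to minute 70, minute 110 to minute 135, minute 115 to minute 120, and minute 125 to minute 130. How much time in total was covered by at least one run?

Merged: minute 35 to minute 95, minute 110 to minute 135.
Lengths: 60 minutes + 25 minutes = 85 minutes.

85 minutes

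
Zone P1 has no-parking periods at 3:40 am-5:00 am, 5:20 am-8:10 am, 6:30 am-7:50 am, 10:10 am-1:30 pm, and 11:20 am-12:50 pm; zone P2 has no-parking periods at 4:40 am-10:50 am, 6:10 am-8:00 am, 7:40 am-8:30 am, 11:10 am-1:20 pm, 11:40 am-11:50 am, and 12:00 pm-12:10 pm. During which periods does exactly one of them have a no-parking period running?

First set merges to 3:40 am–5:00 am, 5:20 am–8:10 am, 10:10 am–1:30 pm.
Second set merges to 4:40 am–10:50 am, 11:10 am–1:20 pm.
A but not B: 3:40 am–4:40 am, 10:50 am–11:10 am, 1:20 pm–1:30 pm.
B but not A: 5:00 am–5:20 am, 8:10 am–10:10 am.
Combining gives A △ B.

3:40 am–4:40 am, 5:00 am–5:20 am, 8:10 am–10:10 am, 10:50 am–11:10 am, 1:20 pm–1:30 pm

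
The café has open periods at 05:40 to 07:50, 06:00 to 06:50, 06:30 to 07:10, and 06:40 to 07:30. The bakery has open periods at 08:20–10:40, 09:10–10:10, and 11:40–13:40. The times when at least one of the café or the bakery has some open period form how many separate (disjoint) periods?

A, merged: 05:40–07:50.
B, merged: 08:20–10:40, 11:40–13:40.
A ∪ B = 05:40–07:50, 08:20–10:40, 11:40–13:40.
That is 3 disjoint pieces.

3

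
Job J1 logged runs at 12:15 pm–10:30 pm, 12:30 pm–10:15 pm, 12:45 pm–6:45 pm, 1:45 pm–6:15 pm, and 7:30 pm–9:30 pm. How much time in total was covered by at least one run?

10 h 15 min

Merged: 12:15 pm-10:30 pm.
Length: 10 h 15 min.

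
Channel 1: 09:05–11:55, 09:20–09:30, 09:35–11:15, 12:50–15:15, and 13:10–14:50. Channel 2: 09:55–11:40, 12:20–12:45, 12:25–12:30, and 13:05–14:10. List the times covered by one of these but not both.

09:05-09:55, 11:40-11:55, 12:20-12:45, 12:50-13:05, 14:10-15:15

A, merged: 09:05-11:55, 12:50-15:15.
B, merged: 09:55-11:40, 12:20-12:45, 13:05-14:10.
A \ B = 09:05-09:55, 11:40-11:55, 12:50-13:05, 14:10-15:15.
B \ A = 12:20-12:45.
Union of the two gives the symmetric difference.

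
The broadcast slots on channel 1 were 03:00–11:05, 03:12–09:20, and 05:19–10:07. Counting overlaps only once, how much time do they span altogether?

8 h 5 min

Merged: 03:00-11:05.
Length: 8 h 5 min.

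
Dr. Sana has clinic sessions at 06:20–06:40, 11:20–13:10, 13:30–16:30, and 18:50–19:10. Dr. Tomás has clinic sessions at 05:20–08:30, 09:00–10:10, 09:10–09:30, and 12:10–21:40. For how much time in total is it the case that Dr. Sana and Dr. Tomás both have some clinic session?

Second set merges to 05:20–08:30, 09:00–10:10, 12:10–21:40.
A ∩ B = 06:20–06:40, 12:10–13:10, 13:30–16:30, 18:50–19:10.
Total: 20 min + 1 h + 3 h + 20 min = 4 h 40 min.

4 h 40 min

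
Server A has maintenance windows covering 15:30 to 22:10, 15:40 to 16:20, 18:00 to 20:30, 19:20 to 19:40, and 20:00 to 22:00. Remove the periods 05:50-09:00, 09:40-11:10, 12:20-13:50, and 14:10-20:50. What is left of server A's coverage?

Merge the first list: 15:30–22:10.
15:30–22:10 \ B = 20:50–22:10.

20:50–22:10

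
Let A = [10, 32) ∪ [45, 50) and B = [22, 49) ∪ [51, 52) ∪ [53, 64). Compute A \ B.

[10, 22) ∪ [49, 50)

[10, 32) minus B → [10, 22).
[45, 50) minus B → [49, 50).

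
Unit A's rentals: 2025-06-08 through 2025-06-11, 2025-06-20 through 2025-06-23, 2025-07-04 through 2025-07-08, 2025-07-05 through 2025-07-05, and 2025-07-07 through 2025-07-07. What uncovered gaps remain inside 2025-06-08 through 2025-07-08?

After merging, the occupied span is 2025-06-08 through 2025-06-11, 2025-06-20 through 2025-06-23, 2025-07-04 through 2025-07-08.
Gaps within 2025-06-08 through 2025-07-08: 2025-06-12 through 2025-06-19, 2025-06-24 through 2025-07-03.

2025-06-12 through 2025-06-19, 2025-06-24 through 2025-07-03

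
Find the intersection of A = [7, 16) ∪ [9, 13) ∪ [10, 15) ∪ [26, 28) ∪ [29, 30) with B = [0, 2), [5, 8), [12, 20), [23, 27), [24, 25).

First set merges to [7, 16), [26, 28), [29, 30).
Second set merges to [0, 2), [5, 8), [12, 20), [23, 27).
[7, 16) meets the second set on [7, 8), [12, 16).
[26, 28) meets the second set on [26, 27).
[29, 30): no overlap with the second set.

[7, 8) ∪ [12, 16) ∪ [26, 27)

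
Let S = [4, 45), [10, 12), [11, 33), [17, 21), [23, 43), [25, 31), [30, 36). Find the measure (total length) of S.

Merged: [4, 45).
Length: 41.

41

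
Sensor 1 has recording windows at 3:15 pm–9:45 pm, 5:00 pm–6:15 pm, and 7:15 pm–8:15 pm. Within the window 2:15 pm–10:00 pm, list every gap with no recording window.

Covered (merged): 3:15 pm–9:45 pm.
Complement within 2:15 pm–10:00 pm: 2:15 pm–3:15 pm, 9:45 pm–10:00 pm.

2:15 pm–3:15 pm, 9:45 pm–10:00 pm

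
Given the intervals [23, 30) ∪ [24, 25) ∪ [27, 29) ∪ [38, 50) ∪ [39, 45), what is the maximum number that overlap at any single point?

Sweep endpoints in order; track running count of active intervals.
Peak of 2 reached at 24.

2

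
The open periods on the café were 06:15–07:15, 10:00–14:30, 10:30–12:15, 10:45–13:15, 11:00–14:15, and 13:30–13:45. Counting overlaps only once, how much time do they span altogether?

5 h 30 min

Merged: 06:15–07:15, 10:00–14:30.
Lengths: 1 h + 4 h 30 min = 5 h 30 min.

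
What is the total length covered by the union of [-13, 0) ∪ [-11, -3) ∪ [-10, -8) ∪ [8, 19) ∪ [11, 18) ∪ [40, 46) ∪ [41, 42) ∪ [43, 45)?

Merged: [-13, 0), [8, 19), [40, 46).
Lengths: 13 + 11 + 6 = 30.

30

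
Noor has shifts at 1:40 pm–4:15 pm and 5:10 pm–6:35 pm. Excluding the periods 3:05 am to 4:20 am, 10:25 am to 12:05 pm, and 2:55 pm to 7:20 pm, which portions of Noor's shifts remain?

1:40 pm-2:55 pm

1:40 pm-4:15 pm with B removed leaves 1:40 pm-2:55 pm.
5:10 pm-6:35 pm lies entirely inside B → drops out.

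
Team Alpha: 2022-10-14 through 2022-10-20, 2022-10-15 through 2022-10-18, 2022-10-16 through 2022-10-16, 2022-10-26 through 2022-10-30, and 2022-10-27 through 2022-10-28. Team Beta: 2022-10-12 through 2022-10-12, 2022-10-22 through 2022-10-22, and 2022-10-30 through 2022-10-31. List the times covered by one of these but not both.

Merge the first list: 2022-10-14 through 2022-10-20, 2022-10-26 through 2022-10-30.
A \ B = 2022-10-14 through 2022-10-20, 2022-10-26 through 2022-10-29.
B \ A = 2022-10-12 through 2022-10-12, 2022-10-22 through 2022-10-22, 2022-10-31 through 2022-10-31.
Union of the two gives the symmetric difference.

2022-10-12 through 2022-10-12, 2022-10-14 through 2022-10-20, 2022-10-22 through 2022-10-22, 2022-10-26 through 2022-10-29, 2022-10-31 through 2022-10-31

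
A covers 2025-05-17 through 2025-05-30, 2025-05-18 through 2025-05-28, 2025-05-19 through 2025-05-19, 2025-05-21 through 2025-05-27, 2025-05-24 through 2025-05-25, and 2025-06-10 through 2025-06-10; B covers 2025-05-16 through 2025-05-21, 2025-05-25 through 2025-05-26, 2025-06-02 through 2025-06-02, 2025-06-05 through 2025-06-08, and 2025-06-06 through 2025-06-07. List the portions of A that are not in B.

2025-05-22 through 2025-05-24, 2025-05-27 through 2025-05-30, 2025-06-10 through 2025-06-10

A, merged: 2025-05-17 through 2025-05-30, 2025-06-10 through 2025-06-10.
B, merged: 2025-05-16 through 2025-05-21, 2025-05-25 through 2025-05-26, 2025-06-02 through 2025-06-02, 2025-06-05 through 2025-06-08.
2025-05-17 through 2025-05-30 with B removed leaves 2025-05-22 through 2025-05-24, 2025-05-27 through 2025-05-30.
2025-06-10 through 2025-06-10 is untouched.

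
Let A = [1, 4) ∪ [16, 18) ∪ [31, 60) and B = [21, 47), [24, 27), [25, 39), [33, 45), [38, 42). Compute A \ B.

[1, 4) ∪ [16, 18) ∪ [47, 60)

Merge the second list: [21, 47).
[1, 4): no B overlap → unchanged.
[16, 18): no B overlap → unchanged.
[31, 60) minus B → [47, 60).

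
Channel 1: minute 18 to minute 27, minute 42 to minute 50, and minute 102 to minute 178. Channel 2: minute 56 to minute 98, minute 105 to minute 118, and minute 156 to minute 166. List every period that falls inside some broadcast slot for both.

minute 18 to minute 27 meets no B interval.
minute 42 to minute 50 meets no B interval.
minute 102 to minute 178 ∩ B → minute 105 to minute 118, minute 156 to minute 166.

minute 105 to minute 118, minute 156 to minute 166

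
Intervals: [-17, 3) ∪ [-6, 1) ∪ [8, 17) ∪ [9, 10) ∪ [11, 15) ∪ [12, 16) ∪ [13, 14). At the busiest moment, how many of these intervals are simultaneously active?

4

Sweep endpoints in order; track running count of active intervals.
Peak of 4 reached at 13.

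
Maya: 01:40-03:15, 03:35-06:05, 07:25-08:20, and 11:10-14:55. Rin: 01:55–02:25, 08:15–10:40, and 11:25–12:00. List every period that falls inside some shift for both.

01:40–03:15 ∩ B → 01:55–02:25.
03:35–06:05 meets no B interval.
07:25–08:20 ∩ B → 08:15–08:20.
11:10–14:55 ∩ B → 11:25–12:00.

01:55–02:25, 08:15–08:20, 11:25–12:00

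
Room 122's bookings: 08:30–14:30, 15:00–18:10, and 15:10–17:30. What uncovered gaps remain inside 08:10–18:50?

After merging, the occupied span is 08:30–14:30, 15:00–18:10.
Gaps within 08:10–18:50: 08:10–08:30, 14:30–15:00, 18:10–18:50.

08:10–08:30, 14:30–15:00, 18:10–18:50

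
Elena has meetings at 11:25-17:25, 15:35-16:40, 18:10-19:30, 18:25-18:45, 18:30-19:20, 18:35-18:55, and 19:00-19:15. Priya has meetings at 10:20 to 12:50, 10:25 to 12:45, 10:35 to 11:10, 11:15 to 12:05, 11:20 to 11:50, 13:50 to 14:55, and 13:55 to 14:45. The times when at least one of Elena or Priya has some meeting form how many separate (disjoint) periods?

2

A, merged: 11:25–17:25, 18:10–19:30.
B, merged: 10:20–12:50, 13:50–14:55.
A ∪ B = 10:20–17:25, 18:10–19:30.
That is 2 disjoint pieces.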